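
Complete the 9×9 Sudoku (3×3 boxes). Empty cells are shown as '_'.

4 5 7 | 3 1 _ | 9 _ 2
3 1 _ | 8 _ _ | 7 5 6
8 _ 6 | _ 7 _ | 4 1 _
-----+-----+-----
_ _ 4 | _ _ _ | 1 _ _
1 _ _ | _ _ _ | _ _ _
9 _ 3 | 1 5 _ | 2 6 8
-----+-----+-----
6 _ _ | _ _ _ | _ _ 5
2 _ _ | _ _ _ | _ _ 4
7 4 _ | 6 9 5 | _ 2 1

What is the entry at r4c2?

r1c6 = 6 (sole candidate).
r1c8 = 8 (sole candidate).
r3c9 = 3 (sole candidate).
r4c1 = 5 (sole candidate).
r6c2 = 7 (sole candidate).
r6c6 = 4 (sole candidate).
r8c4 = 7 (sole candidate).
r9c3 = 8 (sole candidate).
r9c7 = 3 (sole candidate).
r5c3 = 2 (sole candidate).
r5c4 = 9 (sole candidate).
r5c7 = 5 (sole candidate).
r5c9 = 7 (sole candidate).
r7c7 = 8 (sole candidate).
r8c7 = 6 (sole candidate).
r8c8 = 9 (sole candidate).
r2c3 = 9 (sole candidate).
r2c6 = 2 (sole candidate).
r3c2 = 2 (sole candidate).
r3c4 = 5 (sole candidate).
r3c6 = 9 (sole candidate).
r4c4 = 2 (sole candidate).
r4c8 = 3 (sole candidate).
r4c9 = 9 (sole candidate).
r5c8 = 4 (sole candidate).
r7c3 = 1 (sole candidate).
r7c4 = 4 (sole candidate).
r7c6 = 3 (sole candidate).
r7c8 = 7 (sole candidate).
r8c2 = 3 (sole candidate).
r8c3 = 5 (sole candidate).
r8c5 = 8 (sole candidate).
r8c6 = 1 (sole candidate).
r2c5 = 4 (sole candidate).
r4c5 = 6 (sole candidate).
r5c5 = 3 (sole candidate).
r5c6 = 8 (sole candidate).
r7c2 = 9 (sole candidate).
r7c5 = 2 (sole candidate).
r4c2 = 8: row 4 has {1,2,3,4,5,6,9}; col 2 has {1,2,3,4,5,7,9}; box has {1,2,3,4,5,7,9} → only 8 remains.

8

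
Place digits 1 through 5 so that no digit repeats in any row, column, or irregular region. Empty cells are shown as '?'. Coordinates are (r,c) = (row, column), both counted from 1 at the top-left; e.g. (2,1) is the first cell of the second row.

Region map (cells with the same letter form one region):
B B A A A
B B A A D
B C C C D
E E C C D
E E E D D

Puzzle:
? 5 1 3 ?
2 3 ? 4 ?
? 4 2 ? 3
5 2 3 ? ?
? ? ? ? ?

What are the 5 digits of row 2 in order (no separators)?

23541

(1,1) = 4 (sole candidate).
(1,5) = 2 (sole candidate).
(2,3) = 5: row 2 has {2,3,4}; col 3 has {1,2,3}; region has {1,2,3,4} → only 5 remains.
(2,5) = 1: row 2 has {2,3,4,5}; col 5 has {2,3}; region has {3} → only 1 remains.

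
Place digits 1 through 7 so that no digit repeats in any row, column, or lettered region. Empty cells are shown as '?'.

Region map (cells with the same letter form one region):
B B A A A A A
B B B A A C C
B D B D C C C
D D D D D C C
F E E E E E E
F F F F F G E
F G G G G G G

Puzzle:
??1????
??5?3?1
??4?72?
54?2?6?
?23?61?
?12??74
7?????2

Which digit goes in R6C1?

R2C6 = 4: row 2 has {1,3,5}; col 6 has {1,2,6,7}; region has {1,2,6,7} → only 4 remains.
R4C3 = 7: row 4 has {2,4,5,6}; col 3 has {1,2,3,4,5}; region has {2,4,5} → only 7 remains.
R4C5 = 1: row 4 has {2,4,5,6,7}; col 5 has {3,6,7}; region has {2,4,5,7} → only 1 remains.
R4C7 = 3: row 4 has {1,2,4,5,6,7}; col 7 has {1,2,4}; region has {1,2,4,6,7} → only 3 remains.
R5C1 = 4: row 5 has {1,2,3,6}; col 1 has {5,7}; region has {1,2,7} → only 4 remains.
R6C5 = 5: row 6 has {1,2,4,7}; col 5 has {1,3,6,7}; region has {1,2,4,7} → only 5 remains.
R7C3 = 6: row 7 has {2,7}; col 3 has {1,2,3,4,5,7}; region has {2,7} → only 6 remains.
R7C5 = 4: row 7 has {2,6,7}; col 5 has {1,3,5,6,7}; region has {2,6,7} → only 4 remains.
R1C5 = 2: row 1 has {1}; col 5 has {1,3,4,5,6,7}; region has {1,3} → only 2 remains.
R1C6 = 5: row 1 has {1,2}; col 6 has {1,2,4,6,7}; region has {1,2,3} → only 5 remains.
R3C7 = 5: row 3 has {2,4,7}; col 7 has {1,2,3,4}; region has {1,2,3,4,6,7} → only 5 remains.
R5C7 = 7: row 5 has {1,2,3,4,6}; col 7 has {1,2,3,4,5}; region has {1,2,3,4,6} → only 7 remains.
R7C6 = 3: row 7 has {2,4,6,7}; col 6 has {1,2,4,5,6,7}; region has {2,4,6,7} → only 3 remains.
R1C7 = 6: row 1 has {1,2,5}; col 7 has {1,2,3,4,5,7}; region has {1,2,3,5} → only 6 remains.
R2C4 = 7: row 2 has {1,3,4,5}; col 4 has {2}; region has {1,2,3,5,6} → only 7 remains.
R5C4 = 5: row 5 has {1,2,3,4,6,7}; col 4 has {2,7}; region has {1,2,3,4,6,7} → only 5 remains.
R7C2 = 5: row 7 has {2,3,4,6,7}; col 2 has {1,2,4}; region has {2,3,4,6,7} → only 5 remains.
R7C4 = 1: row 7 has {2,3,4,5,6,7}; col 4 has {2,5,7}; region has {2,3,4,5,6,7} → only 1 remains.
R1C1 = 3: row 1 has {1,2,5,6}; col 1 has {4,5,7}; region has {4,5} → only 3 remains.
R1C2 = 7: row 1 has {1,2,3,5,6}; col 2 has {1,2,4,5}; region has {3,4,5} → only 7 remains.
R1C4 = 4: row 1 has {1,2,3,5,6,7}; col 4 has {1,2,5,7}; region has {1,2,3,5,6,7} → only 4 remains.
R2C2 = 6: row 2 has {1,3,4,5,7}; col 2 has {1,2,4,5,7}; region has {3,4,5,7} → only 6 remains.
R3C1 = 1: row 3 has {2,4,5,7}; col 1 has {3,4,5,7}; region has {3,4,5,6,7} → only 1 remains.
R3C2 = 3: row 3 has {1,2,4,5,7}; col 2 has {1,2,4,5,6,7}; region has {1,2,4,5,7} → only 3 remains.
R3C4 = 6: row 3 has {1,2,3,4,5,7}; col 4 has {1,2,4,5,7}; region has {1,2,3,4,5,7} → only 6 remains.
R6C1 = 6: row 6 has {1,2,4,5,7}; col 1 has {1,3,4,5,7}; region has {1,2,4,5,7} → only 6 remains.

6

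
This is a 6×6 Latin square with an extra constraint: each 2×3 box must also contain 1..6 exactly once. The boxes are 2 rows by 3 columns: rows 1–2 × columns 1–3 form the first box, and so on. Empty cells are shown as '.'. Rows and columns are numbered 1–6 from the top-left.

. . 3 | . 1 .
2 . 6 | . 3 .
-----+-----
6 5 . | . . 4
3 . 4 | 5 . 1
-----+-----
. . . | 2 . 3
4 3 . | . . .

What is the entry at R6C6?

R1C1 = 5: row 1 has {1,3}; col 1 has {2,3,4,6}; box has {2,3,6} → only 5 remains.
R1C2 = 4: row 1 has {1,3,5}; col 2 has {3,5}; box has {2,3,5,6} → only 4 remains.
R1C4 = 6: row 1 has {1,3,4,5}; col 4 has {2,5}; box has {1,3} → only 6 remains.
R1C6 = 2: row 1 has {1,3,4,5,6}; col 6 has {1,3,4}; box has {1,3,6} → only 2 remains.
R2C2 = 1: row 2 has {2,3,6}; col 2 has {3,4,5}; box has {2,3,4,5,6} → only 1 remains.
R2C4 = 4: row 2 has {1,2,3,6}; col 4 has {2,5,6}; box has {1,2,3,6} → only 4 remains.
R2C6 = 5: row 2 has {1,2,3,4,6}; col 6 has {1,2,3,4}; box has {1,2,3,4,6} → only 5 remains.
R3C4 = 3: row 3 has {4,5,6}; col 4 has {2,4,5,6}; box has {1,4,5} → only 3 remains.
R3C5 = 2: row 3 has {3,4,5,6}; col 5 has {1,3}; box has {1,3,4,5} → only 2 remains.
R4C2 = 2: row 4 has {1,3,4,5}; col 2 has {1,3,4,5}; box has {3,4,5,6} → only 2 remains.
R4C5 = 6: row 4 has {1,2,3,4,5}; col 5 has {1,2,3}; box has {1,2,3,4,5} → only 6 remains.
R5C1 = 1: row 5 has {2,3}; col 1 has {2,3,4,5,6}; box has {3,4} → only 1 remains.
R5C2 = 6: row 5 has {1,2,3}; col 2 has {1,2,3,4,5}; box has {1,3,4} → only 6 remains.
R5C3 = 5: row 5 has {1,2,3,6}; col 3 has {3,4,6}; box has {1,3,4,6} → only 5 remains.
R5C5 = 4: row 5 has {1,2,3,5,6}; col 5 has {1,2,3,6}; box has {2,3} → only 4 remains.
R6C3 = 2: row 6 has {3,4}; col 3 has {3,4,5,6}; box has {1,3,4,5,6} → only 2 remains.
R6C4 = 1: row 6 has {2,3,4}; col 4 has {2,3,4,5,6}; box has {2,3,4} → only 1 remains.
R6C5 = 5: row 6 has {1,2,3,4}; col 5 has {1,2,3,4,6}; box has {1,2,3,4} → only 5 remains.
R6C6 = 6: row 6 has {1,2,3,4,5}; col 6 has {1,2,3,4,5}; box has {1,2,3,4,5} → only 6 remains.

6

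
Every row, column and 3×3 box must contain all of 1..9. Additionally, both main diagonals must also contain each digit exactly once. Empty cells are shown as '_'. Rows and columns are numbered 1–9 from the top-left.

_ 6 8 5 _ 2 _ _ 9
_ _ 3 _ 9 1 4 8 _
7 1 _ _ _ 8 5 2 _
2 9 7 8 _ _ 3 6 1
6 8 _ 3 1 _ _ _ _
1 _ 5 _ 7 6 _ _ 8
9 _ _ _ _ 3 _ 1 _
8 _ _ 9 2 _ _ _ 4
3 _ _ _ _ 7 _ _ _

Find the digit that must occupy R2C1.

R1C1 = 4: row 1 has {2,5,6,8,9}; col 1 has {1,2,3,6,7,8,9}; box has {1,3,6,7,8}; main diagonal has {1,6,8} → only 4 remains.
R1C5 = 3: row 1 has {2,4,5,6,8,9}; col 5 has {1,2,7,9}; box has {1,2,5,8,9} → only 3 remains.
R1C8 = 7: row 1 has {2,3,4,5,6,8,9}; col 8 has {1,2,6,8}; box has {2,4,5,8,9} → only 7 remains.
R2C1 = 5: row 2 has {1,3,4,8,9}; col 1 has {1,2,3,4,6,7,8,9}; box has {1,3,4,6,7,8} → only 5 remains.

5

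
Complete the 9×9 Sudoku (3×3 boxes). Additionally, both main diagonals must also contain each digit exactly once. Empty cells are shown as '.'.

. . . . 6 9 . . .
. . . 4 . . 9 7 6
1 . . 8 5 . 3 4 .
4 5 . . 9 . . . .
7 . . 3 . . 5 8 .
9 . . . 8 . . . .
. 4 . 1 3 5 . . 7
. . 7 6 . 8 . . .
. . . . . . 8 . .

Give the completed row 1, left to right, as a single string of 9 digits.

r3c9 = 2: row 3 has {1,3,4,5,8}; col 9 has {6,7}; box has {3,4,6,7,9} → only 2 remains.
r1c7 = 1: row 1 has {6,9}; col 7 has {3,5,8,9}; box has {2,3,4,6,7,9} → only 1 remains.
r1c8 = 5: row 1 has {1,6,9}; col 8 has {4,7,8}; box has {1,2,3,4,6,7,9} → only 5 remains.
r1c9 = 8: row 1 has {1,5,6,9}; col 9 has {2,6,7}; box has {1,2,3,4,5,6,7,9}; anti-diagonal has {3,7} → only 8 remains.
r3c6 = 7: row 3 has {1,2,3,4,5,8}; col 6 has {5,8,9}; box has {4,5,6,8,9} → only 7 remains.
r1c4 = 2: row 1 has {1,5,6,8,9}; col 4 has {1,3,4,6,8}; box has {4,5,6,7,8,9} → only 2 remains.
r2c5 = 1: row 2 has {4,6,7,9}; col 5 has {3,5,6,8,9}; box has {2,4,5,6,7,8,9} → only 1 remains.
r2c6 = 3: row 2 has {1,4,6,7,9}; col 6 has {5,7,8,9}; box has {1,2,4,5,6,7,8,9} → only 3 remains.
r4c4 = 7: row 4 has {4,5,9}; col 4 has {1,2,3,4,6,8}; box has {3,8,9}; main diagonal has {} → only 7 remains.
r6c4 = 5: row 6 has {8,9}; col 4 has {1,2,3,4,6,7,8}; box has {3,7,8,9}; anti-diagonal has {3,7,8} → only 5 remains.
r9c4 = 9: row 9 has {8}; col 4 has {1,2,3,4,5,6,7,8}; box has {1,3,5,6,8} → only 9 remains.
r1c1 = 3: row 1 has {1,2,5,6,8,9}; col 1 has {1,4,7,9}; box has {1}; main diagonal has {7} → only 3 remains.
r1c2 = 7: row 1 has {1,2,3,5,6,8,9}; col 2 has {4,5}; box has {1,3} → only 7 remains.
r1c3 = 4: row 1 has {1,2,3,5,6,7,8,9}; col 3 has {7}; box has {1,3,7} → only 4 remains.

374269158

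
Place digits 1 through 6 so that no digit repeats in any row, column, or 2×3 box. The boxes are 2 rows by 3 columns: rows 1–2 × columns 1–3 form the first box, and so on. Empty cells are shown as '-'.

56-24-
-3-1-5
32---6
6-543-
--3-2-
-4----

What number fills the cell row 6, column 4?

3

row 1, column 3 = 1 (sole candidate).
row 1, column 6 = 3 (sole candidate).
row 2, column 5 = 6 (sole candidate).
row 3, column 3 = 4 (sole candidate).
row 3, column 4 = 5 (sole candidate).
row 3, column 5 = 1 (sole candidate).
row 4, column 2 = 1 (sole candidate).
row 4, column 6 = 2 (sole candidate).
row 5, column 1 = 1 (sole candidate).
row 5, column 2 = 5 (sole candidate).
row 5, column 4 = 6 (sole candidate).
row 5, column 6 = 4 (sole candidate).
row 6, column 1 = 2 (sole candidate).
row 6, column 3 = 6 (sole candidate).
row 6, column 4 = 3: row 6 has {2,4,6}; col 4 has {1,2,4,5,6}; box has {2,4,6} → only 3 remains.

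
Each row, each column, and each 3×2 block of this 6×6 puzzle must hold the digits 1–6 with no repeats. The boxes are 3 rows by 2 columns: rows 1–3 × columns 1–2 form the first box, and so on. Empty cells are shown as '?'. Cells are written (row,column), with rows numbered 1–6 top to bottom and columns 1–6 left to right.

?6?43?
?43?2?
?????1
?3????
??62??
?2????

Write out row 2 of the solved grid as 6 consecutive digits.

(1,6) = 5: row 1 has {3,4,6}; col 6 has {1}; box has {1,2,3} → only 5 remains.
(2,6) = 6: row 2 has {2,3,4}; col 6 has {1,5}; box has {1,2,3,5} → only 6 remains.
(3,2) = 5: row 3 has {1}; col 2 has {2,3,4,6}; box has {4,6} → only 5 remains.
(3,3) = 2: row 3 has {1,5}; col 3 has {3,6}; box has {3,4} → only 2 remains.
(3,4) = 6: row 3 has {1,2,5}; col 4 has {2,4}; box has {2,3,4} → only 6 remains.
(3,5) = 4: row 3 has {1,2,5,6}; col 5 has {2,3}; box has {1,2,3,5,6} → only 4 remains.
(5,2) = 1: row 5 has {2,6}; col 2 has {2,3,4,5,6}; box has {2,3} → only 1 remains.
(5,5) = 5: row 5 has {1,2,6}; col 5 has {2,3,4}; box has {} → only 5 remains.
(1,3) = 1: row 1 has {3,4,5,6}; col 3 has {2,3,6}; box has {2,3,4,6} → only 1 remains.
(2,1) = 1: row 2 has {2,3,4,6}; col 1 has {}; box has {4,5,6} → only 1 remains.
(2,4) = 5: row 2 has {1,2,3,4,6}; col 4 has {2,4,6}; box has {1,2,3,4,6} → only 5 remains.

143526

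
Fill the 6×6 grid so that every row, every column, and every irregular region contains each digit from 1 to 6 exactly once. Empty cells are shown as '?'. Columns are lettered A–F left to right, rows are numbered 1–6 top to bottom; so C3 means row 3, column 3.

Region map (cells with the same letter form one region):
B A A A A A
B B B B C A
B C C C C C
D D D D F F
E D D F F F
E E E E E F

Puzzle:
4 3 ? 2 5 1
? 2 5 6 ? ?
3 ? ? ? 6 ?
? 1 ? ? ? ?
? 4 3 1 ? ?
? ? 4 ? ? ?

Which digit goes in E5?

C1 = 6 (sole candidate).
A2 = 1 (sole candidate).
F2 = 4 (sole candidate).
B3 = 5 (sole candidate).
D3 = 4 (sole candidate).
F3 = 2 (sole candidate).
C4 = 2 (sole candidate).
D4 = 5 (sole candidate).
E5 = 2: row 5 has {1,3,4}; col 5 has {5,6}; region has {1} → only 2 remains.

2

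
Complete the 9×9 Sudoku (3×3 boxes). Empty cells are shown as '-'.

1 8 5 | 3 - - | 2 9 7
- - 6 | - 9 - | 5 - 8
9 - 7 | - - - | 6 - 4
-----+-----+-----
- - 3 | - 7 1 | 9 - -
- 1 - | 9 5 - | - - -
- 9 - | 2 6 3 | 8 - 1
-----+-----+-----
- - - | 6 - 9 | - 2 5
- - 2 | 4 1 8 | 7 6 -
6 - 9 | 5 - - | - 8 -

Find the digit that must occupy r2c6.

r1c5 = 4 (sole candidate).
r1c6 = 6 (sole candidate).
r4c4 = 8 (sole candidate).
r5c6 = 4 (sole candidate).
r5c7 = 3 (sole candidate).
r5c8 = 7 (sole candidate).
r6c3 = 4 (sole candidate).
r6c8 = 5 (sole candidate).
r7c5 = 3 (sole candidate).
r9c5 = 2 (sole candidate).
r9c6 = 7 (sole candidate).
r9c9 = 3 (sole candidate).
r2c6 = 2: row 2 has {5,6,8,9}; col 6 has {1,3,4,6,7,8,9}; box has {3,4,6,9} → only 2 remains.

2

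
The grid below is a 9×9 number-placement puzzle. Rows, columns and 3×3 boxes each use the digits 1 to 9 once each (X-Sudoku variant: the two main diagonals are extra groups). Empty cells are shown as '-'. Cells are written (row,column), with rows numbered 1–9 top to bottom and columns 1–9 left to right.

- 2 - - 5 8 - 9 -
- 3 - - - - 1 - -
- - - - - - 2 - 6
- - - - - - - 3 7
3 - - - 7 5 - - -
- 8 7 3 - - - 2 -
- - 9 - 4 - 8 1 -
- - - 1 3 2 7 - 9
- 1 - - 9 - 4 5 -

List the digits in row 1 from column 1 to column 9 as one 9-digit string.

(1,7) = 3: row 1 has {2,5,8,9}; col 7 has {1,2,4,7,8}; box has {1,2,6,9} → only 3 remains.
(1,9) = 4: row 1 has {2,3,5,8,9}; col 9 has {6,7,9}; box has {1,2,3,6,9}; anti-diagonal has {2,3,7,9} → only 4 remains.
(2,8) = 8: row 2 has {1,3}; col 8 has {1,2,3,5,9}; box has {1,2,3,4,6,9}; anti-diagonal has {2,3,4,7,9} → only 8 remains.
(2,9) = 5: row 2 has {1,3,8}; col 9 has {4,6,7,9}; box has {1,2,3,4,6,8,9} → only 5 remains.
(3,5) = 1: row 3 has {2,6}; col 5 has {3,4,5,7,9}; box has {5,8} → only 1 remains.
(3,8) = 7: row 3 has {1,2,6}; col 8 has {1,2,3,5,8,9}; box has {1,2,3,4,5,6,8,9} → only 7 remains.
(6,5) = 6: row 6 has {2,3,7,8}; col 5 has {1,3,4,5,7,9}; box has {3,5,7} → only 6 remains.
(6,9) = 1: row 6 has {2,3,6,7,8}; col 9 has {4,5,6,7,9}; box has {2,3,7} → only 1 remains.
(8,8) = 6: row 8 has {1,2,3,7,9}; col 8 has {1,2,3,5,7,8,9}; box has {1,4,5,7,8,9}; main diagonal has {3,7,8} → only 6 remains.
(9,1) = 6: row 9 has {1,4,5,9}; col 1 has {3}; box has {1,9}; anti-diagonal has {2,3,4,7,8,9} → only 6 remains.
(9,6) = 7: row 9 has {1,4,5,6,9}; col 6 has {2,5,8}; box has {1,2,3,4,9} → only 7 remains.
(9,9) = 2: row 9 has {1,4,5,6,7,9}; col 9 has {1,4,5,6,7,9}; box has {1,4,5,6,7,8,9}; main diagonal has {3,6,7,8} → only 2 remains.
(1,1) = 1: row 1 has {2,3,4,5,8,9}; col 1 has {3,6}; box has {2,3}; main diagonal has {2,3,6,7,8} → only 1 remains.
(1,3) = 6: row 1 has {1,2,3,4,5,8,9}; col 3 has {7,9}; box has {1,2,3} → only 6 remains.
(1,4) = 7: row 1 has {1,2,3,4,5,6,8,9}; col 4 has {1,3}; box has {1,5,8} → only 7 remains.

126758394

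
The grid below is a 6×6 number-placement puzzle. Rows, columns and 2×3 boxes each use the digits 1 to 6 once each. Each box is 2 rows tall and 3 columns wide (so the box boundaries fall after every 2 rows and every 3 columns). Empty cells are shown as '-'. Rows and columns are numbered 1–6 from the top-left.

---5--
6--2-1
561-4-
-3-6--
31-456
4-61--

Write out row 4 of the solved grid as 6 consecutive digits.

234615

r2c5 = 3: row 2 has {1,2,6}; col 5 has {4,5}; box has {1,2,5} → only 3 remains.
r3c4 = 3: row 3 has {1,4,5,6}; col 4 has {1,2,4,5,6}; box has {4,6} → only 3 remains.
r3c6 = 2: row 3 has {1,3,4,5,6}; col 6 has {1,6}; box has {3,4,6} → only 2 remains.
r4c1 = 2: row 4 has {3,6}; col 1 has {3,4,5,6}; box has {1,3,5,6} → only 2 remains.
r4c3 = 4: row 4 has {2,3,6}; col 3 has {1,6}; box has {1,2,3,5,6} → only 4 remains.
r4c5 = 1: row 4 has {2,3,4,6}; col 5 has {3,4,5}; box has {2,3,4,6} → only 1 remains.
r4c6 = 5: row 4 has {1,2,3,4,6}; col 6 has {1,2,6}; box has {1,2,3,4,6} → only 5 remains.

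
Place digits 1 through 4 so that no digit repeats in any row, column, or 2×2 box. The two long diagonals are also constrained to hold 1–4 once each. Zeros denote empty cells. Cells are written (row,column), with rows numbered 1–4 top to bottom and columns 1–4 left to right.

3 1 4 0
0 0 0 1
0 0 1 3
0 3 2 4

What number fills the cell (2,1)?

(1,4) = 2 (sole candidate).
(2,2) = 2 (sole candidate).
(2,3) = 3 (sole candidate).
(3,2) = 4 (sole candidate).
(4,1) = 1 (sole candidate).
(2,1) = 4: row 2 has {1,2,3}; col 1 has {1,3}; box has {1,2,3} → only 4 remains.

4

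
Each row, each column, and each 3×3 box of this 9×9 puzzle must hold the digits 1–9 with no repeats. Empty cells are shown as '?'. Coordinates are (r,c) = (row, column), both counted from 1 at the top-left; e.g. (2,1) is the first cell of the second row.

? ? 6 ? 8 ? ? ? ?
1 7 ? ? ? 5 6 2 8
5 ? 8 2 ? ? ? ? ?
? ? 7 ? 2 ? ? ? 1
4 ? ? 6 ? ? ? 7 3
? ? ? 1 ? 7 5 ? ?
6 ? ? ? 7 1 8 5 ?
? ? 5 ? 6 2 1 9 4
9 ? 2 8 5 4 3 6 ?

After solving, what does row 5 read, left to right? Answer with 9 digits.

451698273

(5,5) = 9: row 5 has {3,4,6,7}; col 5 has {2,5,6,7,8}; box has {1,2,6,7} → only 9 remains.
(5,6) = 8: row 5 has {3,4,6,7,9}; col 6 has {1,2,4,5,7}; box has {1,2,6,7,9} → only 8 remains.
(5,7) = 2: row 5 has {3,4,6,7,8,9}; col 7 has {1,3,5,6,8}; box has {1,3,5,7} → only 2 remains.
(7,9) = 2: row 7 has {1,5,6,7,8}; col 9 has {1,3,4,8}; box has {1,3,4,5,6,8,9} → only 2 remains.
(8,4) = 3: row 8 has {1,2,4,5,6,9}; col 4 has {1,2,6,8}; box has {1,2,4,5,6,7,8} → only 3 remains.
(9,2) = 1: row 9 has {2,3,4,5,6,8,9}; col 2 has {7}; box has {2,5,6,9} → only 1 remains.
(9,9) = 7: row 9 has {1,2,3,4,5,6,8,9}; col 9 has {1,2,3,4,8}; box has {1,2,3,4,5,6,8,9} → only 7 remains.
(3,9) = 9: row 3 has {2,5,8}; col 9 has {1,2,3,4,7,8}; box has {2,6,8} → only 9 remains.
(4,6) = 3: row 4 has {1,2,7}; col 6 has {1,2,4,5,7,8}; box has {1,2,6,7,8,9} → only 3 remains.
(5,2) = 5: row 5 has {2,3,4,6,7,8,9}; col 2 has {1,7}; box has {4,7} → only 5 remains.
(5,3) = 1: row 5 has {2,3,4,5,6,7,8,9}; col 3 has {2,5,6,7,8}; box has {4,5,7} → only 1 remains.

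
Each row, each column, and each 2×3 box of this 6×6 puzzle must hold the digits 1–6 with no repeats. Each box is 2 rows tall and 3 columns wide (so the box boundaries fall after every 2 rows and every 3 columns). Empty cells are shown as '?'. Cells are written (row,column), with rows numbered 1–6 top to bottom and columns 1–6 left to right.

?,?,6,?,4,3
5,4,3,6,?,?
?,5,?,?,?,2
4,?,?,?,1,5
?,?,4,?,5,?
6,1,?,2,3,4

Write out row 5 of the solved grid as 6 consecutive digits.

(1,2) = 2 (sole candidate).
(2,5) = 2 (sole candidate).
(2,6) = 1 (sole candidate).
(3,3) = 1 (sole candidate).
(3,5) = 6 (sole candidate).
(4,3) = 2 (sole candidate).
(4,4) = 3 (sole candidate).
(5,2) = 3: row 5 has {4,5}; col 2 has {1,2,4,5}; box has {1,4,6} → only 3 remains.
(5,4) = 1: row 5 has {3,4,5}; col 4 has {2,3,6}; box has {2,3,4,5} → only 1 remains.
(5,6) = 6: row 5 has {1,3,4,5}; col 6 has {1,2,3,4,5}; box has {1,2,3,4,5} → only 6 remains.
(6,3) = 5 (sole candidate).
(1,1) = 1 (sole candidate).
(1,4) = 5 (sole candidate).
(3,1) = 3 (sole candidate).
(3,4) = 4 (sole candidate).
(4,2) = 6 (sole candidate).
(5,1) = 2: row 5 has {1,3,4,5,6}; col 1 has {1,3,4,5,6}; box has {1,3,4,5,6} → only 2 remains.

234156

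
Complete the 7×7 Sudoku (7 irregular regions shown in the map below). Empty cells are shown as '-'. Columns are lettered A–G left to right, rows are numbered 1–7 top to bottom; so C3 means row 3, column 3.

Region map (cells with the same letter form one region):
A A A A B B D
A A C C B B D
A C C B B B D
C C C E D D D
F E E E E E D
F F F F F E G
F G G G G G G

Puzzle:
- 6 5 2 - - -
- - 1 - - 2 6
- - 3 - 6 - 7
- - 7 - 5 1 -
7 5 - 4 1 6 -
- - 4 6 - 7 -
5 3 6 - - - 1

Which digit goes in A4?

D2 = 5 (sole candidate).
D3 = 1 (sole candidate).
D4 = 3 (sole candidate).
C5 = 2 (sole candidate).
G5 = 3 (sole candidate).
D7 = 7 (sole candidate).
F7 = 4 (sole candidate).
F1 = 3 (sole candidate).
G1 = 4 (sole candidate).
A3 = 4 (sole candidate).
B3 = 2 (sole candidate).
F3 = 5 (sole candidate).
A4 = 6: row 4 has {1,3,5,7}; col 1 has {4,5,7}; region has {1,2,3,5,7} → only 6 remains.

6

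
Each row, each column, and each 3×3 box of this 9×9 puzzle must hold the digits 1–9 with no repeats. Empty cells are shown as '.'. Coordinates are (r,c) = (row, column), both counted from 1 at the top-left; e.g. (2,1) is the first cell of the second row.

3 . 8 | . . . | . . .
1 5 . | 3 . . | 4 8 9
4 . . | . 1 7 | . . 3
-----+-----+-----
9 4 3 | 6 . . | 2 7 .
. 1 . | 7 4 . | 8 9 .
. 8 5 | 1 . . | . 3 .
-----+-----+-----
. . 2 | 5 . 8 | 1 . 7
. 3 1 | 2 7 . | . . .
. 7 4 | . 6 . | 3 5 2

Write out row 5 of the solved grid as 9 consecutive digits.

216743895

(2,5) = 2: row 2 has {1,3,4,5,8,9}; col 5 has {1,4,6,7}; box has {1,3,7} → only 2 remains.
(2,6) = 6: row 2 has {1,2,3,4,5,8,9}; col 6 has {7,8}; box has {1,2,3,7} → only 6 remains.
(4,6) = 5: row 4 has {2,3,4,6,7,9}; col 6 has {6,7,8}; box has {1,4,6,7} → only 5 remains.
(4,9) = 1: row 4 has {2,3,4,5,6,7,9}; col 9 has {2,3,7,9}; box has {2,3,7,8,9} → only 1 remains.
(5,3) = 6: row 5 has {1,4,7,8,9}; col 3 has {1,2,3,4,5,8}; box has {1,3,4,5,8,9} → only 6 remains.
(5,9) = 5: row 5 has {1,4,6,7,8,9}; col 9 has {1,2,3,7,9}; box has {1,2,3,7,8,9} → only 5 remains.
(6,5) = 9: row 6 has {1,3,5,8}; col 5 has {1,2,4,6,7}; box has {1,4,5,6,7} → only 9 remains.
(6,6) = 2: row 6 has {1,3,5,8,9}; col 6 has {5,6,7,8}; box has {1,4,5,6,7,9} → only 2 remains.
(6,7) = 6: row 6 has {1,2,3,5,8,9}; col 7 has {1,2,3,4,8}; box has {1,2,3,5,7,8,9} → only 6 remains.
(6,9) = 4: row 6 has {1,2,3,5,6,8,9}; col 9 has {1,2,3,5,7,9}; box has {1,2,3,5,6,7,8,9} → only 4 remains.
(7,1) = 6: row 7 has {1,2,5,7,8}; col 1 has {1,3,4,9}; box has {1,2,3,4,7} → only 6 remains.
(7,2) = 9: row 7 has {1,2,5,6,7,8}; col 2 has {1,3,4,5,7,8}; box has {1,2,3,4,6,7} → only 9 remains.
(7,5) = 3: row 7 has {1,2,5,6,7,8,9}; col 5 has {1,2,4,6,7,9}; box has {2,5,6,7,8} → only 3 remains.
(7,8) = 4: row 7 has {1,2,3,5,6,7,8,9}; col 8 has {3,5,7,8,9}; box has {1,2,3,5,7} → only 4 remains.
(8,7) = 9: row 8 has {1,2,3,7}; col 7 has {1,2,3,4,6,8}; box has {1,2,3,4,5,7} → only 9 remains.
(8,8) = 6: row 8 has {1,2,3,7,9}; col 8 has {3,4,5,7,8,9}; box has {1,2,3,4,5,7,9} → only 6 remains.
(8,9) = 8: row 8 has {1,2,3,6,7,9}; col 9 has {1,2,3,4,5,7,9}; box has {1,2,3,4,5,6,7,9} → only 8 remains.
(9,1) = 8: row 9 has {2,3,4,5,6,7}; col 1 has {1,3,4,6,9}; box has {1,2,3,4,6,7,9} → only 8 remains.
(9,4) = 9: row 9 has {2,3,4,5,6,7,8}; col 4 has {1,2,3,5,6,7}; box has {2,3,5,6,7,8} → only 9 remains.
(9,6) = 1: row 9 has {2,3,4,5,6,7,8,9}; col 6 has {2,5,6,7,8}; box has {2,3,5,6,7,8,9} → only 1 remains.
(1,4) = 4: row 1 has {3,8}; col 4 has {1,2,3,5,6,7,9}; box has {1,2,3,6,7} → only 4 remains.
(1,5) = 5: row 1 has {3,4,8}; col 5 has {1,2,3,4,6,7,9}; box has {1,2,3,4,6,7} → only 5 remains.
(1,6) = 9: row 1 has {3,4,5,8}; col 6 has {1,2,5,6,7,8}; box has {1,2,3,4,5,6,7} → only 9 remains.
(1,7) = 7: row 1 has {3,4,5,8,9}; col 7 has {1,2,3,4,6,8,9}; box has {3,4,8,9} → only 7 remains.
(1,9) = 6: row 1 has {3,4,5,7,8,9}; col 9 has {1,2,3,4,5,7,8,9}; box has {3,4,7,8,9} → only 6 remains.
(2,3) = 7: row 2 has {1,2,3,4,5,6,8,9}; col 3 has {1,2,3,4,5,6,8}; box has {1,3,4,5,8} → only 7 remains.
(3,3) = 9: row 3 has {1,3,4,7}; col 3 has {1,2,3,4,5,6,7,8}; box has {1,3,4,5,7,8} → only 9 remains.
(3,4) = 8: row 3 has {1,3,4,7,9}; col 4 has {1,2,3,4,5,6,7,9}; box has {1,2,3,4,5,6,7,9} → only 8 remains.
(3,7) = 5: row 3 has {1,3,4,7,8,9}; col 7 has {1,2,3,4,6,7,8,9}; box has {3,4,6,7,8,9} → only 5 remains.
(3,8) = 2: row 3 has {1,3,4,5,7,8,9}; col 8 has {3,4,5,6,7,8,9}; box has {3,4,5,6,7,8,9} → only 2 remains.
(4,5) = 8: row 4 has {1,2,3,4,5,6,7,9}; col 5 has {1,2,3,4,5,6,7,9}; box has {1,2,4,5,6,7,9} → only 8 remains.
(5,1) = 2: row 5 has {1,4,5,6,7,8,9}; col 1 has {1,3,4,6,8,9}; box has {1,3,4,5,6,8,9} → only 2 remains.
(5,6) = 3: row 5 has {1,2,4,5,6,7,8,9}; col 6 has {1,2,5,6,7,8,9}; box has {1,2,4,5,6,7,8,9} → only 3 remains.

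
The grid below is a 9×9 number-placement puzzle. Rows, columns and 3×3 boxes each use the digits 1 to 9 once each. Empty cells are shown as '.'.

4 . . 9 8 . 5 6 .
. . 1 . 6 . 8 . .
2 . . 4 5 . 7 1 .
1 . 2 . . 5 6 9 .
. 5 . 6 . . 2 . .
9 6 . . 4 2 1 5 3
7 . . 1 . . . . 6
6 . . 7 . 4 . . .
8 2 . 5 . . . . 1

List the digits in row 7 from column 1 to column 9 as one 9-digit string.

r1c9 = 2 (sole candidate).
r3c6 = 3 (sole candidate).
r3c9 = 9 (sole candidate).
r5c1 = 3 (sole candidate).
r6c4 = 8 (sole candidate).
r2c1 = 5 (sole candidate).
r2c4 = 2 (sole candidate).
r2c6 = 7 (sole candidate).
r2c9 = 4 (sole candidate).
r3c2 = 8 (sole candidate).
r3c3 = 6 (sole candidate).
r4c4 = 3 (sole candidate).
r4c5 = 7 (sole candidate).
r4c9 = 8 (sole candidate).
r5c9 = 7 (sole candidate).
r6c3 = 7 (sole candidate).
r8c9 = 5 (sole candidate).
r1c3 = 3 (sole candidate).
r1c6 = 1 (sole candidate).
r2c2 = 9 (sole candidate).
r2c8 = 3 (sole candidate).
r4c2 = 4 (sole candidate).
r5c3 = 8 (sole candidate).
r5c6 = 9 (sole candidate).
r5c8 = 4 (sole candidate).
r7c2 = 3: row 7 has {1,6,7}; col 2 has {2,4,5,6,8,9}; box has {2,6,7,8} → only 3 remains.
r7c6 = 8: row 7 has {1,3,6,7}; col 6 has {1,2,3,4,5,7,9}; box has {1,4,5,7} → only 8 remains.
r7c8 = 2: row 7 has {1,3,6,7,8}; col 8 has {1,3,4,5,6,9}; box has {1,5,6} → only 2 remains.
r8c2 = 1 (sole candidate).
r8c3 = 9 (sole candidate).
r8c7 = 3 (sole candidate).
r8c8 = 8 (sole candidate).
r9c3 = 4 (sole candidate).
r9c6 = 6 (sole candidate).
r9c7 = 9 (sole candidate).
r9c8 = 7 (sole candidate).
r1c2 = 7 (sole candidate).
r5c5 = 1 (sole candidate).
r7c3 = 5: row 7 has {1,2,3,6,7,8}; col 3 has {1,2,3,4,6,7,8,9}; box has {1,2,3,4,6,7,8,9} → only 5 remains.
r7c5 = 9: row 7 has {1,2,3,5,6,7,8}; col 5 has {1,4,5,6,7,8}; box has {1,4,5,6,7,8} → only 9 remains.
r7c7 = 4: row 7 has {1,2,3,5,6,7,8,9}; col 7 has {1,2,3,5,6,7,8,9}; box has {1,2,3,5,6,7,8,9} → only 4 remains.

735198426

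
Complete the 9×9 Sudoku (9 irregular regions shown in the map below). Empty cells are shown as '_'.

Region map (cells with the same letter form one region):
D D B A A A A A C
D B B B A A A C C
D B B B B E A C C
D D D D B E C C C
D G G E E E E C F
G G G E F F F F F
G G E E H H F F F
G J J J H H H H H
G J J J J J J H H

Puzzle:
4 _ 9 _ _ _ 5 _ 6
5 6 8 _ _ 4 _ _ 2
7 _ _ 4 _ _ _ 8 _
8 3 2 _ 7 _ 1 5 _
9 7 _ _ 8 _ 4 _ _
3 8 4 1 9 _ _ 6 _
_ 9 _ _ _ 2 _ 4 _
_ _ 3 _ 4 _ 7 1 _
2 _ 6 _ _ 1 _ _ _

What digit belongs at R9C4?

7

R1C2 = 1 (sole candidate).
R2C4 = 3 (sole candidate).
R2C5 = 1 (sole candidate).
R2C7 = 9 (sole candidate).
R2C8 = 7 (sole candidate).
R4C4 = 6 (sole candidate).
R4C6 = 9 (sole candidate).
R4C9 = 4 (sole candidate).
R5C8 = 3 (sole candidate).
R6C7 = 2 (sole candidate).
R8C1 = 6 (sole candidate).
R9C5 = 5 (sole candidate).
R9C7 = 8 (sole candidate).
R9C8 = 9 (sole candidate).
R9C9 = 3 (sole candidate).
R1C8 = 2 (sole candidate).
R3C5 = 2 (sole candidate).
R3C9 = 9 (sole candidate).
R7C1 = 1 (sole candidate).
R7C5 = 6 (sole candidate).
R7C7 = 3 (sole candidate).
R8C2 = 2 (sole candidate).
R8C4 = 9 (sole candidate).
R9C2 = 4 (sole candidate).
R9C4 = 7: row 9 has {1,2,3,4,5,6,8,9}; col 4 has {1,3,4,6,9}; region has {1,2,3,4,5,6,8,9} → only 7 remains.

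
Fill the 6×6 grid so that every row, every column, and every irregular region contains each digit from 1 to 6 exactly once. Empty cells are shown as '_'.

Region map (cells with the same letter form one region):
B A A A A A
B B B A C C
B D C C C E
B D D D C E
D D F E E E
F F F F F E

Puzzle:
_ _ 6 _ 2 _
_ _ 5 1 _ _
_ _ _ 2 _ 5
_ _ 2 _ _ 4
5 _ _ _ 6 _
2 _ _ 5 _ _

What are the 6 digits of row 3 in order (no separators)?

634215

r1c6 = 3: row 1 has {2,6}; col 6 has {4,5}; region has {1,2,6} → only 3 remains.
r2c6 = 6: row 2 has {1,5}; col 6 has {3,4,5}; region has {2} → only 6 remains.
r5c4 = 3: row 5 has {5,6}; col 4 has {1,2,5}; region has {4,5,6} → only 3 remains.
r6c6 = 1: row 6 has {2,5}; col 6 has {3,4,5,6}; region has {3,4,5,6} → only 1 remains.
r1c4 = 4: row 1 has {2,3,6}; col 4 has {1,2,3,5}; region has {1,2,3,6} → only 4 remains.
r4c4 = 6: row 4 has {2,4}; col 4 has {1,2,3,4,5}; region has {2,5} → only 6 remains.
r5c6 = 2: row 5 has {3,5,6}; col 6 has {1,3,4,5,6}; region has {1,3,4,5,6} → only 2 remains.
r1c1 = 1: row 1 has {2,3,4,6}; col 1 has {2,5}; region has {5} → only 1 remains.
r1c2 = 5: row 1 has {1,2,3,4,6}; col 2 has {}; region has {1,2,3,4,6} → only 5 remains.
r4c1 = 3: row 4 has {2,4,6}; col 1 has {1,2,5}; region has {1,5} → only 3 remains.
r4c2 = 1: row 4 has {2,3,4,6}; col 2 has {5}; region has {2,5,6} → only 1 remains.
r4c5 = 5: row 4 has {1,2,3,4,6}; col 5 has {2,6}; region has {2,6} → only 5 remains.
r5c2 = 4: row 5 has {2,3,5,6}; col 2 has {1,5}; region has {1,2,5,6} → only 4 remains.
r5c3 = 1: row 5 has {2,3,4,5,6}; col 3 has {2,5,6}; region has {2,5} → only 1 remains.
r2c1 = 4: row 2 has {1,5,6}; col 1 has {1,2,3,5}; region has {1,3,5} → only 4 remains.
r2c2 = 2: row 2 has {1,4,5,6}; col 2 has {1,4,5}; region has {1,3,4,5} → only 2 remains.
r2c5 = 3: row 2 has {1,2,4,5,6}; col 5 has {2,5,6}; region has {2,5,6} → only 3 remains.
r3c1 = 6: row 3 has {2,5}; col 1 has {1,2,3,4,5}; region has {1,2,3,4,5} → only 6 remains.
r3c2 = 3: row 3 has {2,5,6}; col 2 has {1,2,4,5}; region has {1,2,4,5,6} → only 3 remains.
r3c3 = 4: row 3 has {2,3,5,6}; col 3 has {1,2,5,6}; region has {2,3,5,6} → only 4 remains.
r3c5 = 1: row 3 has {2,3,4,5,6}; col 5 has {2,3,5,6}; region has {2,3,4,5,6} → only 1 remains.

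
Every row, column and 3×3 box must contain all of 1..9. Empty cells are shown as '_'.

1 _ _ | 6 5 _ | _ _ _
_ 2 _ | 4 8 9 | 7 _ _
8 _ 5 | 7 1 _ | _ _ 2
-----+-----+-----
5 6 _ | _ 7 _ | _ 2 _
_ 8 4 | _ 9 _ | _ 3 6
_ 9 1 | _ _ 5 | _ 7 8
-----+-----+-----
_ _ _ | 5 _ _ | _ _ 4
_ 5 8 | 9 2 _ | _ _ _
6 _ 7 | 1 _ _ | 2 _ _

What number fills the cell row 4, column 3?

row 2, column 1 = 3 (sole candidate).
row 2, column 3 = 6 (sole candidate).
row 3, column 2 = 4 (sole candidate).
row 3, column 6 = 3 (sole candidate).
row 4, column 3 = 3: row 4 has {2,5,6,7}; col 3 has {1,4,5,6,7,8}; box has {1,4,5,6,8,9} → only 3 remains.

3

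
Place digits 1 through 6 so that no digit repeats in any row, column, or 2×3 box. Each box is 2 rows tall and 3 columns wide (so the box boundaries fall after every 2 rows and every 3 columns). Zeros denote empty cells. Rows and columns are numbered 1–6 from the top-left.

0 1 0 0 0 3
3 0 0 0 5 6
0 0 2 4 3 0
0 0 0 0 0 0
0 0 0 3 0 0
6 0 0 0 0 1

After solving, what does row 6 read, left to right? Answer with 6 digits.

643521

r1c4 = 2: row 1 has {1,3}; col 4 has {3,4}; box has {3,5,6} → only 2 remains.
r1c5 = 4: row 1 has {1,2,3}; col 5 has {3,5}; box has {2,3,5,6} → only 4 remains.
r2c3 = 4: row 2 has {3,5,6}; col 3 has {2}; box has {1,3} → only 4 remains.
r2c4 = 1: row 2 has {3,4,5,6}; col 4 has {2,3,4}; box has {2,3,4,5,6} → only 1 remains.
r3c6 = 5: row 3 has {2,3,4}; col 6 has {1,3,6}; box has {3,4} → only 5 remains.
r4c4 = 6: row 4 has {}; col 4 has {1,2,3,4}; box has {3,4,5} → only 6 remains.
r4c6 = 2: row 4 has {6}; col 6 has {1,3,5,6}; box has {3,4,5,6} → only 2 remains.
r5c6 = 4: row 5 has {3}; col 6 has {1,2,3,5,6}; box has {1,3} → only 4 remains.
r6c4 = 5: row 6 has {1,6}; col 4 has {1,2,3,4,6}; box has {1,3,4} → only 5 remains.
r6c5 = 2: row 6 has {1,5,6}; col 5 has {3,4,5}; box has {1,3,4,5} → only 2 remains.
r1c1 = 5: row 1 has {1,2,3,4}; col 1 has {3,6}; box has {1,3,4} → only 5 remains.
r1c3 = 6: row 1 has {1,2,3,4,5}; col 3 has {2,4}; box has {1,3,4,5} → only 6 remains.
r2c2 = 2: row 2 has {1,3,4,5,6}; col 2 has {1}; box has {1,3,4,5,6} → only 2 remains.
r3c1 = 1: row 3 has {2,3,4,5}; col 1 has {3,5,6}; box has {2} → only 1 remains.
r3c2 = 6: row 3 has {1,2,3,4,5}; col 2 has {1,2}; box has {1,2} → only 6 remains.
r4c1 = 4: row 4 has {2,6}; col 1 has {1,3,5,6}; box has {1,2,6} → only 4 remains.
r4c5 = 1: row 4 has {2,4,6}; col 5 has {2,3,4,5}; box has {2,3,4,5,6} → only 1 remains.
r5c1 = 2: row 5 has {3,4}; col 1 has {1,3,4,5,6}; box has {6} → only 2 remains.
r5c2 = 5: row 5 has {2,3,4}; col 2 has {1,2,6}; box has {2,6} → only 5 remains.
r5c3 = 1: row 5 has {2,3,4,5}; col 3 has {2,4,6}; box has {2,5,6} → only 1 remains.
r5c5 = 6: row 5 has {1,2,3,4,5}; col 5 has {1,2,3,4,5}; box has {1,2,3,4,5} → only 6 remains.
r6c3 = 3: row 6 has {1,2,5,6}; col 3 has {1,2,4,6}; box has {1,2,5,6} → only 3 remains.
r4c2 = 3: row 4 has {1,2,4,6}; col 2 has {1,2,5,6}; box has {1,2,4,6} → only 3 remains.
r4c3 = 5: row 4 has {1,2,3,4,6}; col 3 has {1,2,3,4,6}; box has {1,2,3,4,6} → only 5 remains.
r6c2 = 4: row 6 has {1,2,3,5,6}; col 2 has {1,2,3,5,6}; box has {1,2,3,5,6} → only 4 remains.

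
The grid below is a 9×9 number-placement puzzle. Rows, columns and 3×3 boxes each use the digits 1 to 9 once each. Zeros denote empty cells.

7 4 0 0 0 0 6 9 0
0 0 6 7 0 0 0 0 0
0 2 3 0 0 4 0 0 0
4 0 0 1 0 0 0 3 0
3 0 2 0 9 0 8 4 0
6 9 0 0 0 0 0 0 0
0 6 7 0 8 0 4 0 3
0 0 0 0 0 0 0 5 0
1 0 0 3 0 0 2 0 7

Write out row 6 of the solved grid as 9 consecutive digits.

695438721

row 7, column 8 = 1 (sole candidate).
row 8, column 7 = 9 (sole candidate).
row 2, column 9 = 4 (hidden single in row 2).
row 4, column 9 = 9 (hidden single in row 4).
row 8, column 2 = 3 (hidden single in row 8).
row 9, column 3 = 9 (hidden single in column 3).
row 9, column 5 = 4 (hidden single in row 9).
row 6, column 4 = 4: in row 6, 4 can only go here (every other open cell in that row sees a 4).
row 8, column 3 = 4 (hidden single in row 8).
row 2, column 7 = 3 (hidden single in column 7).
row 9, column 8 = 6 (hidden single in column 8).
row 8, column 9 = 8 (sole candidate).
row 9, column 6 = 5 (sole candidate).
row 8, column 1 = 2 (sole candidate).
row 8, column 4 = 6 (sole candidate).
row 9, column 2 = 8 (sole candidate).
row 5, column 4 = 5 (sole candidate).
row 7, column 1 = 5 (sole candidate).
row 3, column 5 = 6 (hidden single in row 3).
row 4, column 6 = 6 (hidden single in row 4).
row 5, column 6 = 7 (sole candidate).
row 8, column 6 = 1 (sole candidate).
row 4, column 5 = 2 (sole candidate).
row 5, column 2 = 1 (sole candidate).
row 5, column 9 = 6 (sole candidate).
row 6, column 5 = 3: row 6 has {4,6,9}; col 5 has {2,4,6,8,9}; box has {1,2,4,5,6,7,9} → only 3 remains.
row 6, column 6 = 8: row 6 has {3,4,6,9}; col 6 has {1,4,5,6,7}; box has {1,2,3,4,5,6,7,9} → only 8 remains.
row 8, column 5 = 7 (sole candidate).
row 2, column 2 = 5 (sole candidate).
row 2, column 5 = 1 (sole candidate).
row 4, column 2 = 7 (sole candidate).
row 4, column 7 = 5 (sole candidate).
row 6, column 3 = 5: row 6 has {3,4,6,8,9}; col 3 has {2,3,4,6,7,9}; box has {1,2,3,4,6,7,9} → only 5 remains.
row 1, column 5 = 5 (sole candidate).
row 4, column 3 = 8 (sole candidate).
row 1, column 3 = 1 (sole candidate).
row 1, column 9 = 2 (sole candidate).
row 2, column 8 = 8 (sole candidate).
row 3, column 8 = 7 (sole candidate).
row 6, column 8 = 2: row 6 has {3,4,5,6,8,9}; col 8 has {1,3,4,5,6,7,8,9}; box has {3,4,5,6,8,9} → only 2 remains.
row 6, column 9 = 1: row 6 has {2,3,4,5,6,8,9}; col 9 has {2,3,4,6,7,8,9}; box has {2,3,4,5,6,8,9} → only 1 remains.
row 1, column 4 = 8 (sole candidate).
row 1, column 6 = 3 (sole candidate).
row 2, column 1 = 9 (sole candidate).
row 2, column 6 = 2 (sole candidate).
row 3, column 1 = 8 (sole candidate).
row 3, column 4 = 9 (sole candidate).
row 3, column 7 = 1 (sole candidate).
row 3, column 9 = 5 (sole candidate).
row 6, column 7 = 7: row 6 has {1,2,3,4,5,6,8,9}; col 7 has {1,2,3,4,5,6,8,9}; box has {1,2,3,4,5,6,8,9} → only 7 remains.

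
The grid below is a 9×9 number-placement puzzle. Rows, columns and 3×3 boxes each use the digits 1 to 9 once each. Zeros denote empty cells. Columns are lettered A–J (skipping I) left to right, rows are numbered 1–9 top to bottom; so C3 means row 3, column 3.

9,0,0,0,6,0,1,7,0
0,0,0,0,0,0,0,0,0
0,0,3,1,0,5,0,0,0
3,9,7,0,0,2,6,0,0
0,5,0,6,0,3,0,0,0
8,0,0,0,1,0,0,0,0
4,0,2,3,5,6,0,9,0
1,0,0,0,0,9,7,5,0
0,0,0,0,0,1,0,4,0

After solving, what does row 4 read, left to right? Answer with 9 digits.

397582614

A5 = 2 (sole candidate).
G7 = 8 (sole candidate).
J7 = 1 (sole candidate).
B7 = 7 (sole candidate).
J1 = 3 (hidden single in row 1).
C1 = 5 (hidden single in row 1).
E2 = 3 (hidden single in row 2).
H4 = 1: in row 4, 1 can only go here (every other open cell in that row sees a 1).
H5 = 8 (sole candidate).
C5 = 1 (hidden single in row 5).
B2 = 1 (hidden single in row 2).
B8 = 3 (hidden single in row 8).
G9 = 3 (hidden single in row 9).
A9 = 5 (hidden single in row 9).
C9 = 9 (hidden single in row 9).
H6 = 3 (hidden single in row 6).
Singles propagation stalls before every target cell is settled. Branch on A2 (candidates {6,7}).
  Try A2 = 7: this forces A3=6, H3=2, H2=6, D2=2, B1=2, E3=7; then box 2 has no cell left for 9 — contradiction.
So A2 = 6.
H2 = 2 (sole candidate).
A3 = 7 (sole candidate).
H3 = 6 (sole candidate).
G6 = 2 (hidden single in column 7).
G2 = 5 (hidden single in column 7).
Singles propagation stalls; J4 is still open with candidates {4,5}.
  Try J4 = 5: this forces D6=5, J6=9, G5=4, J5=7, G3=9, E5=9, D2=9, F2=7; then row 6 has no cell left for 7 — contradiction.
So J4 = 4.
E4 = 8: row 4 has {1,2,3,4,6,7,9}; col 5 has {1,3,5,6}; box has {1,2,3,6} → only 8 remains.
G5 = 9 (sole candidate).
J5 = 7 (sole candidate).
J6 = 5 (sole candidate).
G3 = 4 (sole candidate).
D4 = 5: row 4 has {1,2,3,4,6,7,8,9}; col 4 has {1,3,6}; box has {1,2,3,6,8} → only 5 remains.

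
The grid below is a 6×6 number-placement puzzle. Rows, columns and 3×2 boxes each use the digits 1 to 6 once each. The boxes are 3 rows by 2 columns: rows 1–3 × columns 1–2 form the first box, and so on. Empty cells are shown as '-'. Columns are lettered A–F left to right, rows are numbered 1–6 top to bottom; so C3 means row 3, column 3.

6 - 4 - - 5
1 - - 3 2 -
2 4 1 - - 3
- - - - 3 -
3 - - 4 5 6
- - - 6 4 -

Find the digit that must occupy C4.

B1 = 3: row 1 has {4,5,6}; col 2 has {4}; box has {1,2,4,6} → only 3 remains.
D1 = 2: row 1 has {3,4,5,6}; col 4 has {3,4,6}; box has {1,3,4} → only 2 remains.
E1 = 1: row 1 has {2,3,4,5,6}; col 5 has {2,3,4,5}; box has {2,3,5} → only 1 remains.
B2 = 5: row 2 has {1,2,3}; col 2 has {3,4}; box has {1,2,3,4,6} → only 5 remains.
C2 = 6: row 2 has {1,2,3,5}; col 3 has {1,4}; box has {1,2,3,4} → only 6 remains.
F2 = 4: row 2 has {1,2,3,5,6}; col 6 has {3,5,6}; box has {1,2,3,5} → only 4 remains.
D3 = 5: row 3 has {1,2,3,4}; col 4 has {2,3,4,6}; box has {1,2,3,4,6} → only 5 remains.
E3 = 6: row 3 has {1,2,3,4,5}; col 5 has {1,2,3,4,5}; box has {1,2,3,4,5} → only 6 remains.
D4 = 1: row 4 has {3}; col 4 has {2,3,4,5,6}; box has {4,6} → only 1 remains.
F4 = 2: row 4 has {1,3}; col 6 has {3,4,5,6}; box has {3,4,5,6} → only 2 remains.
C5 = 2: row 5 has {3,4,5,6}; col 3 has {1,4,6}; box has {1,4,6} → only 2 remains.
A6 = 5: row 6 has {4,6}; col 1 has {1,2,3,6}; box has {3} → only 5 remains.
C6 = 3: row 6 has {4,5,6}; col 3 has {1,2,4,6}; box has {1,2,4,6} → only 3 remains.
F6 = 1: row 6 has {3,4,5,6}; col 6 has {2,3,4,5,6}; box has {2,3,4,5,6} → only 1 remains.
A4 = 4: row 4 has {1,2,3}; col 1 has {1,2,3,5,6}; box has {3,5} → only 4 remains.
B4 = 6: row 4 has {1,2,3,4}; col 2 has {3,4,5}; box has {3,4,5} → only 6 remains.
C4 = 5: row 4 has {1,2,3,4,6}; col 3 has {1,2,3,4,6}; box has {1,2,3,4,6} → only 5 remains.

5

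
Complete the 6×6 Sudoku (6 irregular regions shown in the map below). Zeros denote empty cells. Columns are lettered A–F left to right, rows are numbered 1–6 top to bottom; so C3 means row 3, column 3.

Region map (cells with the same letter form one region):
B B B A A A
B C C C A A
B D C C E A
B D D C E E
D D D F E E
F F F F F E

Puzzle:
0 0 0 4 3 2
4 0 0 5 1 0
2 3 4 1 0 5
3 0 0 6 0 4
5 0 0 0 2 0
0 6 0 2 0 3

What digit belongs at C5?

B2 = 2: row 2 has {1,4,5}; col 2 has {3,6}; region has {1,4,5,6} → only 2 remains.
C2 = 3: row 2 has {1,2,4,5}; col 3 has {4}; region has {1,2,4,5,6} → only 3 remains.
F2 = 6: row 2 has {1,2,3,4,5}; col 6 has {2,3,4,5}; region has {1,2,3,4,5} → only 6 remains.
E3 = 6: row 3 has {1,2,3,4,5}; col 5 has {1,2,3}; region has {2,3,4} → only 6 remains.
B4 = 1: row 4 has {3,4,6}; col 2 has {2,3,6}; region has {3,5} → only 1 remains.
C4 = 2: row 4 has {1,3,4,6}; col 3 has {3,4}; region has {1,3,5} → only 2 remains.
E4 = 5: row 4 has {1,2,3,4,6}; col 5 has {1,2,3,6}; region has {2,3,4,6} → only 5 remains.
B5 = 4: row 5 has {2,5}; col 2 has {1,2,3,6}; region has {1,2,3,5} → only 4 remains.
C5 = 6: row 5 has {2,4,5}; col 3 has {2,3,4}; region has {1,2,3,4,5} → only 6 remains.

6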